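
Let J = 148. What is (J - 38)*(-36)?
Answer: -3960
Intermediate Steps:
(J - 38)*(-36) = (148 - 38)*(-36) = 110*(-36) = -3960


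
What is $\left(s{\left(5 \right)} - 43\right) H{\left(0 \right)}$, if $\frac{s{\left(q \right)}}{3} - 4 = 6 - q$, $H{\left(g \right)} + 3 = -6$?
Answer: $252$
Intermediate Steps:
$H{\left(g \right)} = -9$ ($H{\left(g \right)} = -3 - 6 = -9$)
$s{\left(q \right)} = 30 - 3 q$ ($s{\left(q \right)} = 12 + 3 \left(6 - q\right) = 12 - \left(-18 + 3 q\right) = 30 - 3 q$)
$\left(s{\left(5 \right)} - 43\right) H{\left(0 \right)} = \left(\left(30 - 15\right) - 43\right) \left(-9\right) = \left(15 - 43\right) \left(-9\right) = \left(-28\right) \left(-9\right) = 252$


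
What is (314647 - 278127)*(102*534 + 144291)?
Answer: 7258678680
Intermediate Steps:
(314647 - 278127)*(102*534 + 144291) = 36520*(54468 + 144291) = 36520*198759 = 7258678680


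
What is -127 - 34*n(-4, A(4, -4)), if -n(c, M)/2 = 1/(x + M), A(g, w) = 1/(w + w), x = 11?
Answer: -10505/87 ≈ -120.75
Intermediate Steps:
A(g, w) = 1/(2*w)
n(c, M) = -2/(11 + M)
-127 - 34*n(-4, A(4, -4)) = -127 - (-68)/(11 + (½)/(-4)) = -127 - (-68)/(11 + (½)*(-¼)) = -127 - (-68)/(11 - ⅛) = -127 - (-68)/87/8 = -127 - (-68)*8/87 = -127 - 34*(-16/87) = -127 + 544/87 = -10505/87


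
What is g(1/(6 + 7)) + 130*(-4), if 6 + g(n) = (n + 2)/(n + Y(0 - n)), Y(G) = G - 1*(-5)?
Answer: -34163/65 ≈ -525.58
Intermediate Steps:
Y(G) = 5 + G (Y(G) = G + 5 = 5 + G)
g(n) = -28/5 + n/5 (g(n) = -6 + (n + 2)/(n + (5 + (0 - n))) = -6 + (2 + n)/(n + (5 - n)) = -6 + (2 + n)/5 = -6 + (2 + n)*(1/5) = -6 + (2/5 + n/5) = -28/5 + n/5)
g(1/(6 + 7)) + 130*(-4) = (-28/5 + 1/(5*(6 + 7))) + 130*(-4) = (-28/5 + (1/5)/13) - 520 = (-28/5 + (1/5)*(1/13)) - 520 = (-28/5 + 1/65) - 520 = -363/65 - 520 = -34163/65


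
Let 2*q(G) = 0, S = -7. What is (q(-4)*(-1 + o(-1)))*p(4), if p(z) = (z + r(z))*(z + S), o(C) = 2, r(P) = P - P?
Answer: 0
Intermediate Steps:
r(P) = 0
q(G) = 0 (q(G) = (½)*0 = 0)
p(z) = z*(-7 + z) (p(z) = (z + 0)*(z - 7) = z*(-7 + z))
(q(-4)*(-1 + o(-1)))*p(4) = (0*(-1 + 2))*(4*(-7 + 4)) = (0*1)*(4*(-3)) = 0*(-12) = 0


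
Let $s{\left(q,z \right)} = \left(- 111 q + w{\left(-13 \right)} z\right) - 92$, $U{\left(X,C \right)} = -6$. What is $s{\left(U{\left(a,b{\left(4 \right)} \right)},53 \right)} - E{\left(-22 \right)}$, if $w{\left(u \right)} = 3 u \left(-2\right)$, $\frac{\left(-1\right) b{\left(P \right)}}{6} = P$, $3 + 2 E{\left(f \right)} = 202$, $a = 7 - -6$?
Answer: $\frac{9217}{2} \approx 4608.5$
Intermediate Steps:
$a = 13$ ($a = 7 + 6 = 13$)
$E{\left(f \right)} = \frac{199}{2}$ ($E{\left(f \right)} = - \frac{3}{2} + \frac{1}{2} \cdot 202 = - \frac{3}{2} + 101 = \frac{199}{2}$)
$b{\left(P \right)} = - 6 P$
$w{\left(u \right)} = - 6 u$
$s{\left(q,z \right)} = -92 - 111 q + 78 z$ ($s{\left(q,z \right)} = \left(- 111 q + \left(-6\right) \left(-13\right) z\right) - 92 = \left(- 111 q + 78 z\right) - 92 = -92 - 111 q + 78 z$)
$s{\left(U{\left(a,b{\left(4 \right)} \right)},53 \right)} - E{\left(-22 \right)} = \left(-92 - -666 + 78 \cdot 53\right) - \frac{199}{2} = \left(-92 + 666 + 4134\right) - \frac{199}{2} = 4708 - \frac{199}{2} = \frac{9217}{2}$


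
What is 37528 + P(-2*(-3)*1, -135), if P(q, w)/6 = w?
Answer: 36718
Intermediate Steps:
P(q, w) = 6*w
37528 + P(-2*(-3)*1, -135) = 37528 + 6*(-135) = 37528 - 810 = 36718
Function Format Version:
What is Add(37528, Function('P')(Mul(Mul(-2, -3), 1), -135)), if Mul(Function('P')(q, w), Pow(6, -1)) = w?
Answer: 36718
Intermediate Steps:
Function('P')(q, w) = Mul(6, w)
Add(37528, Function('P')(Mul(Mul(-2, -3), 1), -135)) = Add(37528, Mul(6, -135)) = Add(37528, -810) = 36718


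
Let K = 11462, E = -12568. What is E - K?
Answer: -24030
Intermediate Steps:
E - K = -12568 - 1*11462 = -12568 - 11462 = -24030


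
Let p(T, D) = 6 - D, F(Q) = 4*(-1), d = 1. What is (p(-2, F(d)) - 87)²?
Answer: 5929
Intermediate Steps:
F(Q) = -4
(p(-2, F(d)) - 87)² = ((6 - 1*(-4)) - 87)² = ((6 + 4) - 87)² = (10 - 87)² = (-77)² = 5929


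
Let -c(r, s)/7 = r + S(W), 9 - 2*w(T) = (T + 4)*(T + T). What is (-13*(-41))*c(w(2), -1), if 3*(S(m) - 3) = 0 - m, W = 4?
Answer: 130585/6 ≈ 21764.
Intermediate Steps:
w(T) = 9/2 - T*(4 + T) (w(T) = 9/2 - (T + 4)*(T + T)/2 = 9/2 - (4 + T)*2*T/2 = 9/2 - T*(4 + T))
S(m) = 3 - m/3 (S(m) = 3 + (0 - m)/3 = 3 + (-m)/3 = 3 - m/3)
c(r, s) = -35/3 - 7*r (c(r, s) = -7*(r + (3 - ⅓*4)) = -7*(r + (3 - 4/3)) = -7*(r + 5/3) = -7*(5/3 + r) = -35/3 - 7*r)
(-13*(-41))*c(w(2), -1) = (-13*(-41))*(-35/3 - 7*(9/2 - 1*2² - 4*2)) = 533*(-35/3 - 7*(9/2 - 1*4 - 8)) = 533*(-35/3 - 7*(9/2 - 4 - 8)) = 533*(-35/3 - 7*(-15/2)) = 533*(-35/3 + 105/2) = 533*(245/6) = 130585/6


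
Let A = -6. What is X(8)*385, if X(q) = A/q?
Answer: -1155/4 ≈ -288.75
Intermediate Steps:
X(q) = -6/q
X(8)*385 = -6/8*385 = -6*⅛*385 = -¾*385 = -1155/4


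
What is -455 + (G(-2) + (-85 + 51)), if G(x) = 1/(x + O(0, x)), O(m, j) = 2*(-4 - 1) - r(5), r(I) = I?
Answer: -8314/17 ≈ -489.06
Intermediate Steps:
O(m, j) = -15 (O(m, j) = 2*(-4 - 1) - 1*5 = 2*(-5) - 5 = -10 - 5 = -15)
G(x) = 1/(-15 + x) (G(x) = 1/(x - 15) = 1/(-15 + x))
-455 + (G(-2) + (-85 + 51)) = -455 + (1/(-15 - 2) + (-85 + 51)) = -455 + (1/(-17) - 34) = -455 + (-1/17 - 34) = -455 - 579/17 = -8314/17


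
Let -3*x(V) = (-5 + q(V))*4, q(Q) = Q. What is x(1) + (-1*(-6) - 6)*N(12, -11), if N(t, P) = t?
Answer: 16/3 ≈ 5.3333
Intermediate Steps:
x(V) = 20/3 - 4*V/3 (x(V) = -(-5 + V)*4/3 = -(-20 + 4*V)/3 = 20/3 - 4*V/3)
x(1) + (-1*(-6) - 6)*N(12, -11) = (20/3 - 4/3*1) + (-1*(-6) - 6)*12 = (20/3 - 4/3) + (6 - 6)*12 = 16/3 + 0*12 = 16/3 + 0 = 16/3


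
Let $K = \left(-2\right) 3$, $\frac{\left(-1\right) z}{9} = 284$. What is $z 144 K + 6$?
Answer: $2208390$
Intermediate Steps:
$z = -2556$ ($z = \left(-9\right) 284 = -2556$)
$K = -6$
$z 144 K + 6 = - 2556 \cdot 144 \left(-6\right) + 6 = \left(-2556\right) \left(-864\right) + 6 = 2208384 + 6 = 2208390$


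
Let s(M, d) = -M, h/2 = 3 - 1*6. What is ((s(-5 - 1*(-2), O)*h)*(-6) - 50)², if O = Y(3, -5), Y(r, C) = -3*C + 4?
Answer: 3364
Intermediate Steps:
Y(r, C) = 4 - 3*C
h = -6 (h = 2*(3 - 1*6) = 2*(3 - 6) = 2*(-3) = -6)
O = 19 (O = 4 - 3*(-5) = 4 + 15 = 19)
((s(-5 - 1*(-2), O)*h)*(-6) - 50)² = ((-(-5 - 1*(-2))*(-6))*(-6) - 50)² = ((-(-5 + 2)*(-6))*(-6) - 50)² = ((-1*(-3)*(-6))*(-6) - 50)² = ((3*(-6))*(-6) - 50)² = (-18*(-6) - 50)² = (108 - 50)² = 58² = 3364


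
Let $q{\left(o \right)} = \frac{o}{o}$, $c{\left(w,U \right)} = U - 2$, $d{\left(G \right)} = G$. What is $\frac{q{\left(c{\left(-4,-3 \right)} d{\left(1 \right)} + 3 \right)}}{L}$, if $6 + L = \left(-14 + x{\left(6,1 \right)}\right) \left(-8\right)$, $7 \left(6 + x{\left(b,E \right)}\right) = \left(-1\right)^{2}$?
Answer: $\frac{7}{1070} \approx 0.0065421$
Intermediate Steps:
$c{\left(w,U \right)} = -2 + U$
$x{\left(b,E \right)} = - \frac{41}{7}$ ($x{\left(b,E \right)} = -6 + \frac{\left(-1\right)^{2}}{7} = -6 + \frac{1}{7} \cdot 1 = -6 + \frac{1}{7} = - \frac{41}{7}$)
$q{\left(o \right)} = 1$
$L = \frac{1070}{7}$ ($L = -6 + \left(-14 - \frac{41}{7}\right) \left(-8\right) = -6 - - \frac{1112}{7} = -6 + \frac{1112}{7} = \frac{1070}{7} \approx 152.86$)
$\frac{q{\left(c{\left(-4,-3 \right)} d{\left(1 \right)} + 3 \right)}}{L} = 1 \frac{1}{\frac{1070}{7}} = 1 \cdot \frac{7}{1070} = \frac{7}{1070}$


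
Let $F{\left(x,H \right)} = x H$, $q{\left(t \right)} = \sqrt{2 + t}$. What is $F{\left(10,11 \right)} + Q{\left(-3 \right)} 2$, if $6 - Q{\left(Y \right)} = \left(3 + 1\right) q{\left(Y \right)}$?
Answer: $122 - 8 i \approx 122.0 - 8.0 i$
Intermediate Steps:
$Q{\left(Y \right)} = 6 - 4 \sqrt{2 + Y}$ ($Q{\left(Y \right)} = 6 - \left(3 + 1\right) \sqrt{2 + Y} = 6 - 4 \sqrt{2 + Y}$)
$F{\left(x,H \right)} = H x$
$F{\left(10,11 \right)} + Q{\left(-3 \right)} 2 = 11 \cdot 10 + \left(6 - 4 \sqrt{2 - 3}\right) 2 = 110 + \left(6 - 4 \sqrt{-1}\right) 2 = 110 + \left(6 - 4 i\right) 2 = 110 + \left(12 - 8 i\right) = 122 - 8 i$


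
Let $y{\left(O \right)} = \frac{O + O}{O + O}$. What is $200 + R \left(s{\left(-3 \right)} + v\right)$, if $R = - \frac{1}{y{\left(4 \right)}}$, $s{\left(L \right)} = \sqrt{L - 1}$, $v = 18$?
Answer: $182 - 2 i \approx 182.0 - 2.0 i$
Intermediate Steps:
$y{\left(O \right)} = 1$ ($y{\left(O \right)} = \frac{2 O}{2 O} = 2 O \frac{1}{2 O} = 1$)
$s{\left(L \right)} = \sqrt{-1 + L}$
$R = -1$ ($R = - 1^{-1} = \left(-1\right) 1 = -1$)
$200 + R \left(s{\left(-3 \right)} + v\right) = 200 - \left(\sqrt{-1 - 3} + 18\right) = 200 - \left(\sqrt{-4} + 18\right) = 200 - \left(2 i + 18\right) = 200 - \left(18 + 2 i\right) = 182 - 2 i$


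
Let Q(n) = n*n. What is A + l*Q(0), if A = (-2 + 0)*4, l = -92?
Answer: -8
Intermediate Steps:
Q(n) = n**2
A = -8 (A = -2*4 = -8)
A + l*Q(0) = -8 - 92*0**2 = -8 - 92*0 = -8 + 0 = -8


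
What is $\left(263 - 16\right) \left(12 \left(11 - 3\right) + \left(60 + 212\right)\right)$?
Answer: $90896$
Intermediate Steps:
$\left(263 - 16\right) \left(12 \left(11 - 3\right) + \left(60 + 212\right)\right) = 247 \left(12 \cdot 8 + 272\right) = 247 \left(96 + 272\right) = 247 \cdot 368 = 90896$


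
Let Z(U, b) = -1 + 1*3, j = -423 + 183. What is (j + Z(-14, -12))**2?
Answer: 56644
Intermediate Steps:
j = -240
Z(U, b) = 2 (Z(U, b) = -1 + 3 = 2)
(j + Z(-14, -12))**2 = (-240 + 2)**2 = (-238)**2 = 56644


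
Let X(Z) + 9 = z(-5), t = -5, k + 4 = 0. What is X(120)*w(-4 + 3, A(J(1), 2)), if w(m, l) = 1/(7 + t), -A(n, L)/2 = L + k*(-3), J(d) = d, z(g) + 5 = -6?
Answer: -10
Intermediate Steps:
k = -4 (k = -4 + 0 = -4)
z(g) = -11 (z(g) = -5 - 6 = -11)
A(n, L) = -24 - 2*L (A(n, L) = -2*(L - 4*(-3)) = -2*(L + 12) = -2*(12 + L) = -24 - 2*L)
X(Z) = -20 (X(Z) = -9 - 11 = -20)
w(m, l) = ½ (w(m, l) = 1/(7 - 5) = 1/2 = ½)
X(120)*w(-4 + 3, A(J(1), 2)) = -20*½ = -10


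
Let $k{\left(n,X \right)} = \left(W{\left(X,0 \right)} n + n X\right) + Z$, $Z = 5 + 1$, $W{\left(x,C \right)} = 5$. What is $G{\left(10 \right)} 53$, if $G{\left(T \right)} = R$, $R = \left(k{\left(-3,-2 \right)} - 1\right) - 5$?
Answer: $-477$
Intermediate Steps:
$Z = 6$
$k{\left(n,X \right)} = 6 + 5 n + X n$ ($k{\left(n,X \right)} = \left(5 n + n X\right) + 6 = \left(5 n + X n\right) + 6 = 6 + 5 n + X n$)
$R = -9$ ($R = \left(\left(6 + 5 \left(-3\right) - -6\right) - 1\right) - 5 = \left(\left(6 - 15 + 6\right) - 1\right) - 5 = \left(-3 - 1\right) - 5 = -4 - 5 = -9$)
$G{\left(T \right)} = -9$
$G{\left(10 \right)} 53 = \left(-9\right) 53 = -477$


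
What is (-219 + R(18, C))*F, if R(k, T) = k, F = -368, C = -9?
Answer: 73968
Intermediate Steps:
(-219 + R(18, C))*F = (-219 + 18)*(-368) = -201*(-368) = 73968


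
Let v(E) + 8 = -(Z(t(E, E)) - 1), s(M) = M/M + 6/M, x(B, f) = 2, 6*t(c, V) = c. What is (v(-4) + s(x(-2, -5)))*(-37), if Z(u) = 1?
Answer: 148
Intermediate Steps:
t(c, V) = c/6
s(M) = 1 + 6/M
v(E) = -8 (v(E) = -8 - (1 - 1) = -8 - 1*0 = -8 + 0 = -8)
(v(-4) + s(x(-2, -5)))*(-37) = (-8 + (6 + 2)/2)*(-37) = (-8 + (½)*8)*(-37) = (-8 + 4)*(-37) = -4*(-37) = 148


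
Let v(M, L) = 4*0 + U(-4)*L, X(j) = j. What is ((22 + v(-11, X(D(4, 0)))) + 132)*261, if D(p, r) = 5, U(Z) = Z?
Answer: 34974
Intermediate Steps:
v(M, L) = -4*L (v(M, L) = 4*0 - 4*L = 0 - 4*L = -4*L)
((22 + v(-11, X(D(4, 0)))) + 132)*261 = ((22 - 4*5) + 132)*261 = ((22 - 20) + 132)*261 = (2 + 132)*261 = 134*261 = 34974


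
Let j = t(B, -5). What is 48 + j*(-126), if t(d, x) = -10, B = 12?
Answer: 1308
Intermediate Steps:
j = -10
48 + j*(-126) = 48 - 10*(-126) = 48 + 1260 = 1308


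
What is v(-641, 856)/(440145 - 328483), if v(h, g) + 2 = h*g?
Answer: -274349/55831 ≈ -4.9139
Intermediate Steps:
v(h, g) = -2 + g*h (v(h, g) = -2 + h*g = -2 + g*h)
v(-641, 856)/(440145 - 328483) = (-2 + 856*(-641))/(440145 - 328483) = (-2 - 548696)/111662 = -548698*1/111662 = -274349/55831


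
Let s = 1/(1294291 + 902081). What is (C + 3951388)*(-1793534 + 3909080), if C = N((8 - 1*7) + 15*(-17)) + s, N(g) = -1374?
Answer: 3058973791309750519/366062 ≈ 8.3564e+12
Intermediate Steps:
s = 1/2196372 ≈ 4.5530e-7
C = -3017815127/2196372 (C = -1374 + 1/2196372 = -3017815127/2196372 ≈ -1374.0)
(C + 3951388)*(-1793534 + 3909080) = (-3017815127/2196372 + 3951388)*(-1793534 + 3909080) = (8675700149209/2196372)*2115546 = 3058973791309750519/366062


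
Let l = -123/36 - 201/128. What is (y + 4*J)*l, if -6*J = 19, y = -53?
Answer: 377255/1152 ≈ 327.48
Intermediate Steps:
l = -1915/384 (l = -123*1/36 - 201*1/128 = -41/12 - 201/128 = -1915/384 ≈ -4.9870)
J = -19/6 (J = -1/6*19 = -19/6 ≈ -3.1667)
(y + 4*J)*l = (-53 + 4*(-19/6))*(-1915/384) = (-53 - 38/3)*(-1915/384) = -197/3*(-1915/384) = 377255/1152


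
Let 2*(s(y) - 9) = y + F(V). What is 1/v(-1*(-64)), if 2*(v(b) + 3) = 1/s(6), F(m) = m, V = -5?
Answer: -19/56 ≈ -0.33929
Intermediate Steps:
s(y) = 13/2 + y/2 (s(y) = 9 + (y - 5)/2 = 9 + (-5 + y)/2 = 9 + (-5/2 + y/2) = 13/2 + y/2)
v(b) = -56/19 (v(b) = -3 + 1/(2*(13/2 + (1/2)*6)) = -3 + 1/(2*(13/2 + 3)) = -3 + 1/(2*(19/2)) = -3 + (1/2)*(2/19) = -3 + 1/19 = -56/19)
1/v(-1*(-64)) = 1/(-56/19) = -19/56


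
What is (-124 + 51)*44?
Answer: -3212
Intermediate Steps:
(-124 + 51)*44 = -73*44 = -3212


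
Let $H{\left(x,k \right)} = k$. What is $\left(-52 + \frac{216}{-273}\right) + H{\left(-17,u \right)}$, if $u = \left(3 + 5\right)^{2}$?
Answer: $\frac{1020}{91} \approx 11.209$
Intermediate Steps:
$u = 64$ ($u = 8^{2} = 64$)
$\left(-52 + \frac{216}{-273}\right) + H{\left(-17,u \right)} = \left(-52 + \frac{216}{-273}\right) + 64 = \left(-52 + 216 \left(- \frac{1}{273}\right)\right) + 64 = \left(-52 - \frac{72}{91}\right) + 64 = - \frac{4804}{91} + 64 = \frac{1020}{91}$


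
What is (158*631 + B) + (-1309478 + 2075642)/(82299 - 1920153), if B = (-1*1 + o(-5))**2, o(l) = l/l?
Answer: 30538266988/306309 ≈ 99698.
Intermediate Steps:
o(l) = 1
B = 0 (B = (-1*1 + 1)**2 = (-1 + 1)**2 = 0**2 = 0)
(158*631 + B) + (-1309478 + 2075642)/(82299 - 1920153) = (158*631 + 0) + (-1309478 + 2075642)/(82299 - 1920153) = (99698 + 0) + 766164/(-1837854) = 99698 + 766164*(-1/1837854) = 99698 - 127694/306309 = 30538266988/306309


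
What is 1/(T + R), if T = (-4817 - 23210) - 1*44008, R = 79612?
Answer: 1/7577 ≈ 0.00013198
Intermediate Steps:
T = -72035 (T = -28027 - 44008 = -72035)
1/(T + R) = 1/(-72035 + 79612) = 1/7577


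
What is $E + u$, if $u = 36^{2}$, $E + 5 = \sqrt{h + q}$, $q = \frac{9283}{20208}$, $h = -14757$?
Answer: $1291 + \frac{i \sqrt{376626818499}}{5052} \approx 1291.0 + 121.48 i$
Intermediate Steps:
$q = \frac{9283}{20208}$ ($q = 9283 \cdot \frac{1}{20208} = \frac{9283}{20208} \approx 0.45937$)
$E = -5 + \frac{i \sqrt{376626818499}}{5052}$ ($E = -5 + \sqrt{-14757 + \frac{9283}{20208}} = -5 + \sqrt{- \frac{298200173}{20208}} = -5 + \frac{i \sqrt{376626818499}}{5052} \approx -5.0 + 121.48 i$)
$u = 1296$
$E + u = \left(-5 + \frac{i \sqrt{376626818499}}{5052}\right) + 1296 = 1291 + \frac{i \sqrt{376626818499}}{5052}$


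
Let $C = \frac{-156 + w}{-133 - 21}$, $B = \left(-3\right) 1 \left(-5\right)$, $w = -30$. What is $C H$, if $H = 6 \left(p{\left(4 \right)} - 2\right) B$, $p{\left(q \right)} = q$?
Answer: $\frac{16740}{77} \approx 217.4$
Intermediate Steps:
$B = 15$ ($B = \left(-3\right) \left(-5\right) = 15$)
$C = \frac{93}{77}$ ($C = \frac{-156 - 30}{-133 - 21} = - \frac{186}{-154} = \left(-186\right) \left(- \frac{1}{154}\right) = \frac{93}{77} \approx 1.2078$)
$H = 180$ ($H = 6 \left(4 - 2\right) 15 = 6 \cdot 2 \cdot 15 = 12 \cdot 15 = 180$)
$C H = \frac{93}{77} \cdot 180 = \frac{16740}{77}$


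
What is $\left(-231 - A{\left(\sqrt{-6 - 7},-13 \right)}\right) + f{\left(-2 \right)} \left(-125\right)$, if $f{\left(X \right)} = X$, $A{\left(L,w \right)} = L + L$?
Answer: $19 - 2 i \sqrt{13} \approx 19.0 - 7.2111 i$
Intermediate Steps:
$A{\left(L,w \right)} = 2 L$
$\left(-231 - A{\left(\sqrt{-6 - 7},-13 \right)}\right) + f{\left(-2 \right)} \left(-125\right) = \left(-231 - 2 \sqrt{-6 - 7}\right) - -250 = \left(-231 - 2 \sqrt{-13}\right) + 250 = \left(-231 - 2 i \sqrt{13}\right) + 250 = 19 - 2 i \sqrt{13}$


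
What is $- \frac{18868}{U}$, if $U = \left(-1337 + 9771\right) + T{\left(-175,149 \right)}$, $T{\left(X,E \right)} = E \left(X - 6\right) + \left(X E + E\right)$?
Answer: $\frac{18868}{44461} \approx 0.42437$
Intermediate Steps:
$T{\left(X,E \right)} = E + E X + E \left(-6 + X\right)$ ($T{\left(X,E \right)} = E \left(-6 + X\right) + \left(E X + E\right) = E \left(-6 + X\right) + \left(E + E X\right) = E + E X + E \left(-6 + X\right)$)
$U = -44461$ ($U = \left(-1337 + 9771\right) + 149 \left(-5 + 2 \left(-175\right)\right) = 8434 + 149 \left(-5 - 350\right) = 8434 + 149 \left(-355\right) = 8434 - 52895 = -44461$)
$- \frac{18868}{U} = - \frac{18868}{-44461} = \left(-18868\right) \left(- \frac{1}{44461}\right) = \frac{18868}{44461}$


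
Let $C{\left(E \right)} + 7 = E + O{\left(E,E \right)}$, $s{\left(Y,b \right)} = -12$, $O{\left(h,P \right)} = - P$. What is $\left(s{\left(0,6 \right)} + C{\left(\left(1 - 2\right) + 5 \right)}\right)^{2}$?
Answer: $361$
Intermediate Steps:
$C{\left(E \right)} = -7$ ($C{\left(E \right)} = -7 + \left(E - E\right) = -7 + 0 = -7$)
$\left(s{\left(0,6 \right)} + C{\left(\left(1 - 2\right) + 5 \right)}\right)^{2} = \left(-12 - 7\right)^{2} = \left(-19\right)^{2} = 361$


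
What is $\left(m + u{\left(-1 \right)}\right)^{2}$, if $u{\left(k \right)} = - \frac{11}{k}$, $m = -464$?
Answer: $205209$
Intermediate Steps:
$\left(m + u{\left(-1 \right)}\right)^{2} = \left(-464 - \frac{11}{-1}\right)^{2} = \left(-464 - -11\right)^{2} = \left(-464 + 11\right)^{2} = \left(-453\right)^{2} = 205209$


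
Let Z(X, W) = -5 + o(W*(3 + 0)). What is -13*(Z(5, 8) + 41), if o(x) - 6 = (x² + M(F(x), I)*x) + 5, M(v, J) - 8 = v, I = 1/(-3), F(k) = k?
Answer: -18083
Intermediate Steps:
I = -⅓ (I = 1*(-⅓) = -⅓ ≈ -0.33333)
M(v, J) = 8 + v
o(x) = 11 + x² + x*(8 + x) (o(x) = 6 + ((x² + (8 + x)*x) + 5) = 6 + ((x² + x*(8 + x)) + 5) = 6 + (5 + x² + x*(8 + x)) = 11 + x² + x*(8 + x))
Z(X, W) = 6 + 9*W² + 3*W*(8 + 3*W) (Z(X, W) = -5 + (11 + (W*(3 + 0))² + (W*(3 + 0))*(8 + W*(3 + 0))) = -5 + (11 + (W*3)² + (W*3)*(8 + W*3)) = -5 + (11 + (3*W)² + (3*W)*(8 + 3*W)) = -5 + (11 + 9*W² + 3*W*(8 + 3*W)) = 6 + 9*W² + 3*W*(8 + 3*W))
-13*(Z(5, 8) + 41) = -13*((6 + 18*8² + 24*8) + 41) = -13*((6 + 18*64 + 192) + 41) = -13*((6 + 1152 + 192) + 41) = -13*(1350 + 41) = -13*1391 = -18083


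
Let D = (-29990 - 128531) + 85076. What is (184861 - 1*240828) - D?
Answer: 17478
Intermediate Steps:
D = -73445 (D = -158521 + 85076 = -73445)
(184861 - 1*240828) - D = (184861 - 1*240828) - 1*(-73445) = (184861 - 240828) + 73445 = -55967 + 73445 = 17478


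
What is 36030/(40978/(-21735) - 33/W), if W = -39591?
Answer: -492129986850/25740361 ≈ -19119.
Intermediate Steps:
36030/(40978/(-21735) - 33/W) = 36030/(40978/(-21735) - 33/(-39591)) = 36030/(40978*(-1/21735) - 33*(-1/39591)) = 36030/(-5854/3105 + 11/13197) = 36030/(-25740361/13658895) = 36030*(-13658895/25740361) = -492129986850/25740361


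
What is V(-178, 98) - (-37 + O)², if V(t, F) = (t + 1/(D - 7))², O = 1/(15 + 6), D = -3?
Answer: 1338617201/44100 ≈ 30354.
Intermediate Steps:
O = 1/21 ≈ 0.047619
V(t, F) = (-⅒ + t)² (V(t, F) = (t + 1/(-3 - 7))² = (t + 1/(-10))² = (t - ⅒)² = (-⅒ + t)²)
V(-178, 98) - (-37 + O)² = (-1 + 10*(-178))²/100 - (-37 + 1/21)² = (-1 - 1780)²/100 - (-776/21)² = (1/100)*(-1781)² - 1*602176/441 = (1/100)*3171961 - 602176/441 = 3171961/100 - 602176/441 = 1338617201/44100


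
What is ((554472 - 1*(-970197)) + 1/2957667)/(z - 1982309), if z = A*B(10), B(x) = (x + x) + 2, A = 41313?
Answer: -4509463187224/3174827784141 ≈ -1.4204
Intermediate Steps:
B(x) = 2 + 2*x (B(x) = 2*x + 2 = 2 + 2*x)
z = 908886 (z = 41313*(2 + 2*10) = 41313*(2 + 20) = 41313*22 = 908886)
((554472 - 1*(-970197)) + 1/2957667)/(z - 1982309) = ((554472 - 1*(-970197)) + 1/2957667)/(908886 - 1982309) = ((554472 + 970197) + 1/2957667)/(-1073423) = (1524669 + 1/2957667)*(-1/1073423) = (4509463187224/2957667)*(-1/1073423) = -4509463187224/3174827784141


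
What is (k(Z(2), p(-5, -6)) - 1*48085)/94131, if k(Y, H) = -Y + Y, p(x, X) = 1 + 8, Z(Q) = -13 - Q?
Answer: -48085/94131 ≈ -0.51083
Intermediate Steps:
p(x, X) = 9
k(Y, H) = 0
(k(Z(2), p(-5, -6)) - 1*48085)/94131 = (0 - 1*48085)/94131 = (0 - 48085)*(1/94131) = -48085*1/94131 = -48085/94131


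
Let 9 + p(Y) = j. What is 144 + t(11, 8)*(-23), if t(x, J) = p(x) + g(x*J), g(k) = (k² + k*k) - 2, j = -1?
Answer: -355804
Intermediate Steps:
p(Y) = -10 (p(Y) = -9 - 1 = -10)
g(k) = -2 + 2*k² (g(k) = (k² + k²) - 2 = 2*k² - 2 = -2 + 2*k²)
t(x, J) = -12 + 2*J²*x² (t(x, J) = -10 + (-2 + 2*(x*J)²) = -10 + (-2 + 2*(J*x)²) = -10 + (-2 + 2*(J²*x²)) = -10 + (-2 + 2*J²*x²) = -12 + 2*J²*x²)
144 + t(11, 8)*(-23) = 144 + (-12 + 2*8²*11²)*(-23) = 144 + (-12 + 2*64*121)*(-23) = 144 + (-12 + 15488)*(-23) = 144 + 15476*(-23) = 144 - 355948 = -355804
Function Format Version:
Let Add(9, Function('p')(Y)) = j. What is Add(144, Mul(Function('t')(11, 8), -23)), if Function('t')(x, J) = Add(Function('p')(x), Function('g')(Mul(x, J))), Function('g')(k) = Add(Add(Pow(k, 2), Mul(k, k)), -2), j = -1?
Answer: -355804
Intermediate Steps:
Function('p')(Y) = -10 (Function('p')(Y) = Add(-9, -1) = -10)
Function('g')(k) = Add(-2, Mul(2, Pow(k, 2))) (Function('g')(k) = Add(Add(Pow(k, 2), Pow(k, 2)), -2) = Add(Mul(2, Pow(k, 2)), -2) = Add(-2, Mul(2, Pow(k, 2))))
Function('t')(x, J) = Add(-12, Mul(2, Pow(J, 2), Pow(x, 2))) (Function('t')(x, J) = Add(-10, Add(-2, Mul(2, Pow(Mul(x, J), 2)))) = Add(-10, Add(-2, Mul(2, Pow(Mul(J, x), 2)))) = Add(-10, Add(-2, Mul(2, Mul(Pow(J, 2), Pow(x, 2))))) = Add(-10, Add(-2, Mul(2, Pow(J, 2), Pow(x, 2)))) = Add(-12, Mul(2, Pow(J, 2), Pow(x, 2))))
Add(144, Mul(Function('t')(11, 8), -23)) = Add(144, Mul(Add(-12, Mul(2, Pow(8, 2), Pow(11, 2))), -23)) = Add(144, Mul(Add(-12, Mul(2, 64, 121)), -23)) = Add(144, Mul(Add(-12, 15488), -23)) = Add(144, Mul(15476, -23)) = Add(144, -355948) = -355804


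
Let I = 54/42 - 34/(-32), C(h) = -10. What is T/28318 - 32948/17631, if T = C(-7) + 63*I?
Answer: -14889431807/7988394528 ≈ -1.8639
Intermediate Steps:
I = 263/112 (I = 54*(1/42) - 34*(-1/32) = 9/7 + 17/16 = 263/112 ≈ 2.3482)
T = 2207/16 (T = -10 + 63*(263/112) = -10 + 2367/16 = 2207/16 ≈ 137.94)
T/28318 - 32948/17631 = (2207/16)/28318 - 32948/17631 = (2207/16)*(1/28318) - 32948*1/17631 = 2207/453088 - 32948/17631 = -14889431807/7988394528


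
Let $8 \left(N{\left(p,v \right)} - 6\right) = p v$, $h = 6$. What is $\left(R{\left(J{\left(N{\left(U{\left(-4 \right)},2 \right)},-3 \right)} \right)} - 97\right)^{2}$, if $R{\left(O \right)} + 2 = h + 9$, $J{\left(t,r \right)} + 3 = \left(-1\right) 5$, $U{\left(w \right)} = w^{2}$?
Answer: $7056$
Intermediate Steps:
$N{\left(p,v \right)} = 6 + \frac{p v}{8}$
$J{\left(t,r \right)} = -8$ ($J{\left(t,r \right)} = -3 - 5 = -8$)
$R{\left(O \right)} = 13$ ($R{\left(O \right)} = -2 + \left(6 + 9\right) = -2 + 15 = 13$)
$\left(R{\left(J{\left(N{\left(U{\left(-4 \right)},2 \right)},-3 \right)} \right)} - 97\right)^{2} = \left(13 - 97\right)^{2} = \left(-84\right)^{2} = 7056$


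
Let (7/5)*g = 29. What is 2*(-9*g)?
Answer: -2610/7 ≈ -372.86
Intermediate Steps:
g = 145/7 (g = (5/7)*29 = 145/7 ≈ 20.714)
2*(-9*g) = 2*(-9*145/7) = 2*(-1305/7) = -2610/7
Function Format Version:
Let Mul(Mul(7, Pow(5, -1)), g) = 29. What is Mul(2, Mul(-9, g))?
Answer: Rational(-2610, 7) ≈ -372.86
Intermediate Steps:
g = Rational(145, 7) (g = Mul(Rational(5, 7), 29) = Rational(145, 7) ≈ 20.714)
Mul(2, Mul(-9, g)) = Mul(2, Mul(-9, Rational(145, 7))) = Mul(2, Rational(-1305, 7)) = Rational(-2610, 7)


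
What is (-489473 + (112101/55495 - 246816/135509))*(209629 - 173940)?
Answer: -11942417629685916974/683642905 ≈ -1.7469e+10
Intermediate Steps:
(-489473 + (112101/55495 - 246816/135509))*(209629 - 173940) = (-489473 + (112101*(1/55495) - 246816*1/135509))*35689 = (-489473 + (10191/5045 - 246816/135509))*35689 = (-489473 + 135785499/683642905)*35689 = -334624607853566/683642905*35689 = -11942417629685916974/683642905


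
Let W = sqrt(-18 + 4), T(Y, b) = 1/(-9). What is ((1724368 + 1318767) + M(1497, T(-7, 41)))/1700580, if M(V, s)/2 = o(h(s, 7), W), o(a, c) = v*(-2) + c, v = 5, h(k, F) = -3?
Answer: 608623/340116 + I*sqrt(14)/850290 ≈ 1.7895 + 4.4004e-6*I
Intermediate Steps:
T(Y, b) = -1/9
W = I*sqrt(14) (W = sqrt(-14) = I*sqrt(14) ≈ 3.7417*I)
o(a, c) = -10 + c (o(a, c) = 5*(-2) + c = -10 + c)
M(V, s) = -20 + 2*I*sqrt(14) (M(V, s) = 2*(-10 + I*sqrt(14)) = -20 + 2*I*sqrt(14))
((1724368 + 1318767) + M(1497, T(-7, 41)))/1700580 = ((1724368 + 1318767) + (-20 + 2*I*sqrt(14)))/1700580 = (3043135 + (-20 + 2*I*sqrt(14)))*(1/1700580) = (3043115 + 2*I*sqrt(14))*(1/1700580) = 608623/340116 + I*sqrt(14)/850290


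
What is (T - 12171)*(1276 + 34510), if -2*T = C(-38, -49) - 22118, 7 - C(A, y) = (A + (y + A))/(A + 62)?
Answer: -960299417/24 ≈ -4.0012e+7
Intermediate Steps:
C(A, y) = 7 - (y + 2*A)/(62 + A) (C(A, y) = 7 - (A + (y + A))/(A + 62) = 7 - (A + (A + y))/(62 + A) = 7 - (y + 2*A)/(62 + A))
T = 530539/48 (T = -((434 - 1*(-49) + 5*(-38))/(62 - 38) - 22118)/2 = -((434 + 49 - 190)/24 - 22118)/2 = -((1/24)*293 - 22118)/2 = -(293/24 - 22118)/2 = -½*(-530539/24) = 530539/48 ≈ 11053.)
(T - 12171)*(1276 + 34510) = (530539/48 - 12171)*(1276 + 34510) = -53669/48*35786 = -960299417/24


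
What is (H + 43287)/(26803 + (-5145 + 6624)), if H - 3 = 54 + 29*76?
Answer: 22774/14141 ≈ 1.6105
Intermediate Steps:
H = 2261 (H = 3 + (54 + 29*76) = 3 + (54 + 2204) = 3 + 2258 = 2261)
(H + 43287)/(26803 + (-5145 + 6624)) = (2261 + 43287)/(26803 + (-5145 + 6624)) = 45548/(26803 + 1479) = 45548/28282 = 45548*(1/28282) = 22774/14141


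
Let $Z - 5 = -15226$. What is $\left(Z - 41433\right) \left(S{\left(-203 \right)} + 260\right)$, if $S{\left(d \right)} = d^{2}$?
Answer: $-2349384726$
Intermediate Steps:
$Z = -15221$ ($Z = 5 - 15226 = -15221$)
$\left(Z - 41433\right) \left(S{\left(-203 \right)} + 260\right) = \left(-15221 - 41433\right) \left(\left(-203\right)^{2} + 260\right) = - 56654 \left(41209 + 260\right) = \left(-56654\right) 41469 = -2349384726$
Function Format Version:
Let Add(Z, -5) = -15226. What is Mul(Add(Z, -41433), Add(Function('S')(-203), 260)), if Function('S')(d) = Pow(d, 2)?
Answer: -2349384726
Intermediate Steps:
Z = -15221 (Z = Add(5, -15226) = -15221)
Mul(Add(Z, -41433), Add(Function('S')(-203), 260)) = Mul(Add(-15221, -41433), Add(Pow(-203, 2), 260)) = Mul(-56654, Add(41209, 260)) = Mul(-56654, 41469) = -2349384726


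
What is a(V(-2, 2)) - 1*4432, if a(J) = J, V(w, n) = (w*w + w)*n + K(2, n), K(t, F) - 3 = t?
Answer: -4423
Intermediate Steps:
K(t, F) = 3 + t
V(w, n) = 5 + n*(w + w²) (V(w, n) = (w*w + w)*n + (3 + 2) = (w² + w)*n + 5 = (w + w²)*n + 5 = n*(w + w²) + 5 = 5 + n*(w + w²))
a(V(-2, 2)) - 1*4432 = (5 + 2*(-2) + 2*(-2)²) - 1*4432 = (5 - 4 + 2*4) - 4432 = (5 - 4 + 8) - 4432 = 9 - 4432 = -4423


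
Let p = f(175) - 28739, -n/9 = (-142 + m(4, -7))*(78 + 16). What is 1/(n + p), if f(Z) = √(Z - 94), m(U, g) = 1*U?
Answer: 1/88018 ≈ 1.1361e-5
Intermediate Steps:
m(U, g) = U
f(Z) = √(-94 + Z)
n = 116748 (n = -9*(-142 + 4)*(78 + 16) = -(-1242)*94 = -9*(-12972) = 116748)
p = -28730 (p = √(-94 + 175) - 28739 = √81 - 28739 = 9 - 28739 = -28730)
1/(n + p) = 1/(116748 - 28730) = 1/88018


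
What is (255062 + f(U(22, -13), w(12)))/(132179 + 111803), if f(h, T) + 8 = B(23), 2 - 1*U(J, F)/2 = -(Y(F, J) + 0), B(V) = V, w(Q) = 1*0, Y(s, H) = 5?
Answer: 255077/243982 ≈ 1.0455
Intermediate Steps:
w(Q) = 0
U(J, F) = 14 (U(J, F) = 4 - (-2)*(5 + 0) = 4 - (-2)*5 = 4 - 2*(-5) = 4 + 10 = 14)
f(h, T) = 15 (f(h, T) = -8 + 23 = 15)
(255062 + f(U(22, -13), w(12)))/(132179 + 111803) = (255062 + 15)/(132179 + 111803) = 255077/243982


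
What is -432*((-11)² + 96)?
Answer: -93744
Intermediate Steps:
-432*((-11)² + 96) = -432*(121 + 96) = -432*217 = -93744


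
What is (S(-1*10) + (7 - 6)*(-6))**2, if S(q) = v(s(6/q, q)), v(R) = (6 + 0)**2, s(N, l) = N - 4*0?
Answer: 900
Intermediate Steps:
s(N, l) = N (s(N, l) = N + 0 = N)
v(R) = 36 (v(R) = 6**2 = 36)
S(q) = 36
(S(-1*10) + (7 - 6)*(-6))**2 = (36 + (7 - 6)*(-6))**2 = (36 + 1*(-6))**2 = (36 - 6)**2 = 30**2 = 900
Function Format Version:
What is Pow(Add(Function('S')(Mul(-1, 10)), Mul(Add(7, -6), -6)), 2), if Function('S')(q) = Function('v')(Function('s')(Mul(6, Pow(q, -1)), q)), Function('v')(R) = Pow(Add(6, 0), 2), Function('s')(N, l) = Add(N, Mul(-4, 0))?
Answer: 900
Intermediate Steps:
Function('s')(N, l) = N (Function('s')(N, l) = Add(N, 0) = N)
Function('v')(R) = 36 (Function('v')(R) = Pow(6, 2) = 36)
Function('S')(q) = 36
Pow(Add(Function('S')(Mul(-1, 10)), Mul(Add(7, -6), -6)), 2) = Pow(Add(36, Mul(Add(7, -6), -6)), 2) = Pow(Add(36, Mul(1, -6)), 2) = Pow(Add(36, -6), 2) = Pow(30, 2) = 900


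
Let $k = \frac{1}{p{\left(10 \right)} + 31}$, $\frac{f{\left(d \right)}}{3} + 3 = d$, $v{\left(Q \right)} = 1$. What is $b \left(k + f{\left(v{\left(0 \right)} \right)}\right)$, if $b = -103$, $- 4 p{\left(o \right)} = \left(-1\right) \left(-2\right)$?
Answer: $\frac{37492}{61} \approx 614.62$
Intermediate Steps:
$p{\left(o \right)} = - \frac{1}{2}$ ($p{\left(o \right)} = - \frac{\left(-1\right) \left(-2\right)}{4} = \left(- \frac{1}{4}\right) 2 = - \frac{1}{2}$)
$f{\left(d \right)} = -9 + 3 d$
$k = \frac{2}{61}$ ($k = \frac{1}{- \frac{1}{2} + 31} = \frac{1}{\frac{61}{2}} = \frac{2}{61} \approx 0.032787$)
$b \left(k + f{\left(v{\left(0 \right)} \right)}\right) = - 103 \left(\frac{2}{61} + \left(-9 + 3 \cdot 1\right)\right) = - 103 \left(\frac{2}{61} + \left(-9 + 3\right)\right) = - 103 \left(\frac{2}{61} - 6\right) = \left(-103\right) \left(- \frac{364}{61}\right) = \frac{37492}{61}$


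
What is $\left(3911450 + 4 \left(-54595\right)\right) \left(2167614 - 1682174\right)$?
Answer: $1792763900800$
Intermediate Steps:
$\left(3911450 + 4 \left(-54595\right)\right) \left(2167614 - 1682174\right) = \left(3911450 - 218380\right) 485440 = 3693070 \cdot 485440 = 1792763900800$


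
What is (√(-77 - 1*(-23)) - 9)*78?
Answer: -702 + 234*I*√6 ≈ -702.0 + 573.18*I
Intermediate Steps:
(√(-77 - 1*(-23)) - 9)*78 = (√(-77 + 23) - 9)*78 = (√(-54) - 9)*78 = (3*I*√6 - 9)*78 = (-9 + 3*I*√6)*78 = -702 + 234*I*√6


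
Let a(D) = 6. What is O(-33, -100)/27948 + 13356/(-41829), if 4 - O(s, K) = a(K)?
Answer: -62226191/194839482 ≈ -0.31937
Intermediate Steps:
O(s, K) = -2 (O(s, K) = 4 - 1*6 = 4 - 6 = -2)
O(-33, -100)/27948 + 13356/(-41829) = -2/27948 + 13356/(-41829) = -2*1/27948 + 13356*(-1/41829) = -1/13974 - 4452/13943 = -62226191/194839482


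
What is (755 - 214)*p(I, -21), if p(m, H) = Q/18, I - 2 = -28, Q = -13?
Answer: -7033/18 ≈ -390.72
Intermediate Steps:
I = -26 (I = 2 - 28 = -26)
p(m, H) = -13/18
(755 - 214)*p(I, -21) = (755 - 214)*(-13/18) = 541*(-13/18) = -7033/18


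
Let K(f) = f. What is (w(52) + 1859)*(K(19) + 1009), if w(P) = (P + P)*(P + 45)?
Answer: 12281516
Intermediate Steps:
w(P) = 2*P*(45 + P) (w(P) = (2*P)*(45 + P) = 2*P*(45 + P))
(w(52) + 1859)*(K(19) + 1009) = (2*52*(45 + 52) + 1859)*(19 + 1009) = (2*52*97 + 1859)*1028 = (10088 + 1859)*1028 = 11947*1028 = 12281516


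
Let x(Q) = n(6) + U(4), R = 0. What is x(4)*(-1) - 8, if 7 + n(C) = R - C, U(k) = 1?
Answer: 4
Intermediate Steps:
n(C) = -7 - C (n(C) = -7 + (0 - C) = -7 - C)
x(Q) = -12 (x(Q) = (-7 - 1*6) + 1 = (-7 - 6) + 1 = -13 + 1 = -12)
x(4)*(-1) - 8 = -12*(-1) - 8 = 12 - 8 = 4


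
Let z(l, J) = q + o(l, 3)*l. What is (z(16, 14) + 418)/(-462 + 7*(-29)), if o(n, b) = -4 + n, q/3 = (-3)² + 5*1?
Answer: -652/665 ≈ -0.98045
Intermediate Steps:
q = 42 (q = 3*((-3)² + 5*1) = 3*(9 + 5) = 3*14 = 42)
z(l, J) = 42 + l*(-4 + l) (z(l, J) = 42 + (-4 + l)*l = 42 + l*(-4 + l))
(z(16, 14) + 418)/(-462 + 7*(-29)) = ((42 + 16*(-4 + 16)) + 418)/(-462 + 7*(-29)) = ((42 + 16*12) + 418)/(-462 - 203) = ((42 + 192) + 418)/(-665) = (234 + 418)*(-1/665) = 652*(-1/665) = -652/665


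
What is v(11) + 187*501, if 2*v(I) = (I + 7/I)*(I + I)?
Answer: 93815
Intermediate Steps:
v(I) = I*(I + 7/I) (v(I) = ((I + 7/I)*(I + I))/2 = ((I + 7/I)*(2*I))/2 = (2*I*(I + 7/I))/2 = I*(I + 7/I))
v(11) + 187*501 = (7 + 11²) + 187*501 = (7 + 121) + 93687 = 128 + 93687 = 93815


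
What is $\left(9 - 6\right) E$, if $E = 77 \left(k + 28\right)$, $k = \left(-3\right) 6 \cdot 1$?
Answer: $2310$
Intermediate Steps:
$k = -18$ ($k = \left(-18\right) 1 = -18$)
$E = 770$ ($E = 77 \left(-18 + 28\right) = 77 \cdot 10 = 770$)
$\left(9 - 6\right) E = \left(9 - 6\right) 770 = 3 \cdot 770 = 2310$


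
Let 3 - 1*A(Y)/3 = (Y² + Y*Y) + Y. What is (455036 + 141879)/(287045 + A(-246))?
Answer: -596915/75304 ≈ -7.9267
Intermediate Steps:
A(Y) = 9 - 6*Y² - 3*Y (A(Y) = 9 - 3*((Y² + Y*Y) + Y) = 9 - 3*((Y² + Y²) + Y) = 9 - 3*(2*Y² + Y) = 9 - 3*(Y + 2*Y²) = 9 + (-6*Y² - 3*Y) = 9 - 6*Y² - 3*Y)
(455036 + 141879)/(287045 + A(-246)) = (455036 + 141879)/(287045 + (9 - 6*(-246)² - 3*(-246))) = 596915/(287045 + (9 - 6*60516 + 738)) = 596915/(287045 + (9 - 363096 + 738)) = 596915/(287045 - 362349) = 596915/(-75304) = 596915*(-1/75304) = -596915/75304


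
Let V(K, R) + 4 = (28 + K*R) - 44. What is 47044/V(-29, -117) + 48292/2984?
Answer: 75817053/2516258 ≈ 30.131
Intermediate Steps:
V(K, R) = -20 + K*R (V(K, R) = -4 + ((28 + K*R) - 44) = -4 + (-16 + K*R) = -20 + K*R)
47044/V(-29, -117) + 48292/2984 = 47044/(-20 - 29*(-117)) + 48292/2984 = 47044/(-20 + 3393) + 48292*(1/2984) = 47044/3373 + 12073/746 = 75817053/2516258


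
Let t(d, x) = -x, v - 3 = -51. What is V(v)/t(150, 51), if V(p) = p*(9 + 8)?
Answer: 16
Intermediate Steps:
v = -48 (v = 3 - 51 = -48)
V(p) = 17*p (V(p) = p*17 = 17*p)
V(v)/t(150, 51) = (17*(-48))/((-1*51)) = -816/(-51) = -816*(-1/51) = 16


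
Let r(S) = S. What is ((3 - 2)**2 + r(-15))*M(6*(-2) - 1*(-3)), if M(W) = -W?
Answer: -126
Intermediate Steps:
((3 - 2)**2 + r(-15))*M(6*(-2) - 1*(-3)) = ((3 - 2)**2 - 15)*(-(6*(-2) - 1*(-3))) = (1**2 - 15)*(-(-12 + 3)) = (1 - 15)*(-1*(-9)) = -14*9 = -126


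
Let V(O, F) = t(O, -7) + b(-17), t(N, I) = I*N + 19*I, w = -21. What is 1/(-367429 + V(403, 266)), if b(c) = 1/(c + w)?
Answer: -38/14074555 ≈ -2.6999e-6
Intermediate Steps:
b(c) = 1/(-21 + c) (b(c) = 1/(c - 21) = 1/(-21 + c))
t(N, I) = 19*I + I*N
V(O, F) = -5055/38 - 7*O (V(O, F) = -7*(19 + O) + 1/(-21 - 17) = (-133 - 7*O) + 1/(-38) = (-133 - 7*O) - 1/38 = -5055/38 - 7*O)
1/(-367429 + V(403, 266)) = 1/(-367429 + (-5055/38 - 7*403)) = 1/(-367429 + (-5055/38 - 2821)) = 1/(-367429 - 112253/38) = 1/(-14074555/38) = -38/14074555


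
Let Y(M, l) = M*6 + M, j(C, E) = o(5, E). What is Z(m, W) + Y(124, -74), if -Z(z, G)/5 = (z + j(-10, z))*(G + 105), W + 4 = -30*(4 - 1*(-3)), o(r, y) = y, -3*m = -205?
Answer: 226054/3 ≈ 75351.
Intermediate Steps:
m = 205/3 (m = -⅓*(-205) = 205/3 ≈ 68.333)
j(C, E) = E
W = -214 (W = -4 - 30*(4 - 1*(-3)) = -4 - 30*(4 + 3) = -4 - 30*7 = -4 - 210 = -214)
Y(M, l) = 7*M (Y(M, l) = 6*M + M = 7*M)
Z(z, G) = -10*z*(105 + G) (Z(z, G) = -5*(z + z)*(G + 105) = -5*2*z*(105 + G) = -10*z*(105 + G))
Z(m, W) + Y(124, -74) = 10*(205/3)*(-105 - 1*(-214)) + 7*124 = 10*(205/3)*(-105 + 214) + 868 = 10*(205/3)*109 + 868 = 223450/3 + 868 = 226054/3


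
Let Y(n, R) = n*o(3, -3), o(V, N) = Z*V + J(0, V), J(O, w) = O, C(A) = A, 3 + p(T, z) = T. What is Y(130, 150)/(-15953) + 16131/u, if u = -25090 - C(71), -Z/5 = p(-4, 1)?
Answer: -28608833/19113973 ≈ -1.4967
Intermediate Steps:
p(T, z) = -3 + T
Z = 35 (Z = -5*(-3 - 4) = -5*(-7) = 35)
o(V, N) = 35*V (o(V, N) = 35*V + 0 = 35*V)
u = -25161 (u = -25090 - 1*71 = -25090 - 71 = -25161)
Y(n, R) = 105*n (Y(n, R) = n*(35*3) = n*105 = 105*n)
Y(130, 150)/(-15953) + 16131/u = (105*130)/(-15953) + 16131/(-25161) = 13650*(-1/15953) + 16131*(-1/25161) = -1950/2279 - 5377/8387 = -28608833/19113973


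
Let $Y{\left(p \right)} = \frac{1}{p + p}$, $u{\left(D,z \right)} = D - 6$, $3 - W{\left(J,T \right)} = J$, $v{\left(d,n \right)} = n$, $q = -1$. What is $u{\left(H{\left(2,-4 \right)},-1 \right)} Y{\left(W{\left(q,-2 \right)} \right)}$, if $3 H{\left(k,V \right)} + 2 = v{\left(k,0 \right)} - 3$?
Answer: $- \frac{23}{24} \approx -0.95833$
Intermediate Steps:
$W{\left(J,T \right)} = 3 - J$
$H{\left(k,V \right)} = - \frac{5}{3}$ ($H{\left(k,V \right)} = - \frac{2}{3} + \frac{0 - 3}{3} = - \frac{2}{3} + \frac{1}{3} \left(-3\right) = - \frac{2}{3} - 1 = - \frac{5}{3}$)
$u{\left(D,z \right)} = -6 + D$ ($u{\left(D,z \right)} = D - 6 = -6 + D$)
$Y{\left(p \right)} = \frac{1}{2 p}$
$u{\left(H{\left(2,-4 \right)},-1 \right)} Y{\left(W{\left(q,-2 \right)} \right)} = \left(-6 - \frac{5}{3}\right) \frac{1}{2 \left(3 - -1\right)} = - \frac{23 \frac{1}{2 \left(3 + 1\right)}}{3} = - \frac{23 \frac{1}{2 \cdot 4}}{3} = - \frac{23 \cdot \frac{1}{2} \cdot \frac{1}{4}}{3} = \left(- \frac{23}{3}\right) \frac{1}{8} = - \frac{23}{24}$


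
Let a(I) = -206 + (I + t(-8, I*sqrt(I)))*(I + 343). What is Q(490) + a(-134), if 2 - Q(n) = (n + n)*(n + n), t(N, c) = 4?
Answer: -987774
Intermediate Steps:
a(I) = -206 + (4 + I)*(343 + I) (a(I) = -206 + (I + 4)*(I + 343) = -206 + (4 + I)*(343 + I))
Q(n) = 2 - 4*n**2 (Q(n) = 2 - (n + n)*(n + n) = 2 - 2*n*2*n = 2 - 4*n**2)
Q(490) + a(-134) = (2 - 4*490**2) + (1166 + (-134)**2 + 347*(-134)) = (2 - 4*240100) + (1166 + 17956 - 46498) = (2 - 960400) - 27376 = -960398 - 27376 = -987774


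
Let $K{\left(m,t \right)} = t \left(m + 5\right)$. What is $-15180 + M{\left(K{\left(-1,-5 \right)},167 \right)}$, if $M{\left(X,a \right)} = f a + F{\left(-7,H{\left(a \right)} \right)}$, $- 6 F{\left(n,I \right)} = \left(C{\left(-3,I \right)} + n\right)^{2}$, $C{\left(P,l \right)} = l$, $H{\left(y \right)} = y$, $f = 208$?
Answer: $\frac{45868}{3} \approx 15289.0$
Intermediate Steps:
$F{\left(n,I \right)} = - \frac{\left(I + n\right)^{2}}{6}$
$K{\left(m,t \right)} = t \left(5 + m\right)$
$M{\left(X,a \right)} = 208 a - \frac{\left(-7 + a\right)^{2}}{6}$ ($M{\left(X,a \right)} = 208 a - \frac{\left(a - 7\right)^{2}}{6} = 208 a - \frac{\left(-7 + a\right)^{2}}{6}$)
$-15180 + M{\left(K{\left(-1,-5 \right)},167 \right)} = -15180 + \left(208 \cdot 167 - \frac{\left(-7 + 167\right)^{2}}{6}\right) = -15180 + \left(34736 - \frac{160^{2}}{6}\right) = -15180 + \left(34736 - \frac{12800}{3}\right) = -15180 + \frac{91408}{3} = \frac{45868}{3}$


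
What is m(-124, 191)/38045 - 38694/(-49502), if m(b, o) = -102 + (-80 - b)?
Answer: 734621057/941651795 ≈ 0.78014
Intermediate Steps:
m(b, o) = -182 - b
m(-124, 191)/38045 - 38694/(-49502) = (-182 - 1*(-124))/38045 - 38694/(-49502) = (-182 + 124)*(1/38045) - 38694*(-1/49502) = -58*1/38045 + 19347/24751 = -58/38045 + 19347/24751 = 734621057/941651795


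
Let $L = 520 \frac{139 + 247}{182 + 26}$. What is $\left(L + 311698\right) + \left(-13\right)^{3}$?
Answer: $310466$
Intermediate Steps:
$L = 965$ ($L = 520 \cdot \frac{386}{208} = 520 \cdot 386 \cdot \frac{1}{208} = 520 \cdot \frac{193}{104} = 965$)
$\left(L + 311698\right) + \left(-13\right)^{3} = \left(965 + 311698\right) + \left(-13\right)^{3} = 312663 - 2197 = 310466$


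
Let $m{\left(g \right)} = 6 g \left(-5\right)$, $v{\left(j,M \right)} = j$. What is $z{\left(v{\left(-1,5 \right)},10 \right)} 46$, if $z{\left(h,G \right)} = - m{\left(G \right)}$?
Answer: $13800$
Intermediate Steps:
$m{\left(g \right)} = - 30 g$
$z{\left(h,G \right)} = 30 G$ ($z{\left(h,G \right)} = - \left(-30\right) G = 30 G$)
$z{\left(v{\left(-1,5 \right)},10 \right)} 46 = 30 \cdot 10 \cdot 46 = 300 \cdot 46 = 13800$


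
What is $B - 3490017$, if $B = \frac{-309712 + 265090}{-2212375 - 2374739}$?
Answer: $- \frac{2668184299386}{764519} \approx -3.49 \cdot 10^{6}$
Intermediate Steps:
$B = \frac{7437}{764519}$ ($B = - \frac{44622}{-4587114} = \left(-44622\right) \left(- \frac{1}{4587114}\right) = \frac{7437}{764519} \approx 0.0097277$)
$B - 3490017 = \frac{7437}{764519} - 3490017 = - \frac{2668184299386}{764519}$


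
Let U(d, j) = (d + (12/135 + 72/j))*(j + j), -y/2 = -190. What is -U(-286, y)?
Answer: 1954336/9 ≈ 2.1715e+5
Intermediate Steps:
y = 380 (y = -2*(-190) = 380)
U(d, j) = 2*j*(4/45 + d + 72/j) (U(d, j) = (d + (12*(1/135) + 72/j))*(2*j) = (d + (4/45 + 72/j))*(2*j) = (4/45 + d + 72/j)*(2*j) = 2*j*(4/45 + d + 72/j))
-U(-286, y) = -(144 + (8/45)*380 + 2*(-286)*380) = -(144 + 608/9 - 217360) = -1*(-1954336/9) = 1954336/9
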